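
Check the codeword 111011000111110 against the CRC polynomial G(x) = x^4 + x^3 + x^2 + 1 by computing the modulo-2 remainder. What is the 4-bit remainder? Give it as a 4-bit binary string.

0000

Modulo-2 division of 111011000111110 by 11101:
  pos 0: 11101 XOR 11101 = 00000
  pos 5: 10001 XOR 11101 = 01100
  pos 6: 11001 XOR 11101 = 00100
  pos 8: 10011 XOR 11101 = 01110
  pos 9: 11101 XOR 11101 = 00000
Remainder = 0000 (zero — the frame passes the CRC check).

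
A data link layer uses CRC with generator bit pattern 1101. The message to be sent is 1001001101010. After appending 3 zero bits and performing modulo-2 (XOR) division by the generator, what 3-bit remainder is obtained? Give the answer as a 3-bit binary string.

Append 3 zeros: 1001001101010000. Divide by 1101 (XOR where the leading bit is 1):
  pos 0: 1001 XOR 1101 = 0100
  pos 1: 1000 XOR 1101 = 0101
  pos 2: 1010 XOR 1101 = 0111
  pos 3: 1111 XOR 1101 = 0010
  pos 5: 1010 XOR 1101 = 0111
  pos 6: 1111 XOR 1101 = 0010
  pos 8: 1001 XOR 1101 = 0100
  pos 9: 1000 XOR 1101 = 0101
  pos 10: 1010 XOR 1101 = 0111
  pos 11: 1110 XOR 1101 = 0011
Remainder (last 3 bits) = 110. This is the CRC / FCS.

110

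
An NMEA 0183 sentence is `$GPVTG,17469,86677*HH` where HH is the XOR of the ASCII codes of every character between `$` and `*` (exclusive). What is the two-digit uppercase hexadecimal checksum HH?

XOR the ASCII codes of the payload characters:
  'G' = 0x47 → acc = 0x47
  'P' = 0x50 → acc = 0x17
  'V' = 0x56 → acc = 0x41
  'T' = 0x54 → acc = 0x15
  'G' = 0x47 → acc = 0x52
  ',' = 0x2C → acc = 0x7E
  '1' = 0x31 → acc = 0x4F
  '7' = 0x37 → acc = 0x78
  '4' = 0x34 → acc = 0x4C
  '6' = 0x36 → acc = 0x7A
  '9' = 0x39 → acc = 0x43
  ',' = 0x2C → acc = 0x6F
  '8' = 0x38 → acc = 0x57
  '6' = 0x36 → acc = 0x61
  '6' = 0x36 → acc = 0x57
  '7' = 0x37 → acc = 0x60
  '7' = 0x37 → acc = 0x57
Checksum = 0x57.

57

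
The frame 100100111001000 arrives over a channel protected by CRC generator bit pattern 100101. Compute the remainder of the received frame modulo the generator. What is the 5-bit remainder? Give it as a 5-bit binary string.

Modulo-2 division of 100100111001000 by 100101:
  pos 0: 100100 XOR 100101 = 000001
  pos 5: 111100 XOR 100101 = 011001
  pos 6: 110011 XOR 100101 = 010110
  pos 7: 101100 XOR 100101 = 001001
  pos 9: 100100 XOR 100101 = 000001
Remainder = 00001 (nonzero — an error is detected).

00001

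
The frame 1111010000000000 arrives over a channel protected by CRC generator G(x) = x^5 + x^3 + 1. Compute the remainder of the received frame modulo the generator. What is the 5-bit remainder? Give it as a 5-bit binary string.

11101

Modulo-2 division of 1111010000000000 by 101001:
  pos 0: 111101 XOR 101001 = 010100
  pos 1: 101000 XOR 101001 = 000001
  pos 6: 100000 XOR 101001 = 001001
  pos 8: 100100 XOR 101001 = 001101
  pos 10: 110100 XOR 101001 = 011101
Remainder = 11101 (nonzero — an error is detected).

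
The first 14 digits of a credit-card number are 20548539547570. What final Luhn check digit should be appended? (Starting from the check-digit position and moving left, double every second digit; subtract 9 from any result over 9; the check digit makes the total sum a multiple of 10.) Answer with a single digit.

Partial digits right→left: 0 7 5 7 4 5 9 3 5 8 4 5 0 2
Double every second digit counting from the check-digit position (so the 1st, 3rd, 5th, ... of the partial from the right).
  doubled (with −9 where >9): 0 1 8 9 1 8 0 → sum 27
  kept as-is: 7 7 5 3 8 5 2 → sum 37
Total = 27 + 37 = 64.
Check digit = (10 − (64 mod 10)) mod 10 = 6.

6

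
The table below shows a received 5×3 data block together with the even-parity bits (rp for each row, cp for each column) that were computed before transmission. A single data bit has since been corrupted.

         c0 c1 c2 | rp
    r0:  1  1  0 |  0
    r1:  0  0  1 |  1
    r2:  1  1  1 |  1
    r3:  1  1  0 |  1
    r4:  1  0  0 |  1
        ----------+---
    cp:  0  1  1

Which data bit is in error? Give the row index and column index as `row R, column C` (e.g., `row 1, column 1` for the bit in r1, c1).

row 3, column 2

Recompute each row's even parity and compare to rp:
  r0: data parity 0, sent rp 0 → ok
  r1: data parity 1, sent rp 1 → ok
  r2: data parity 1, sent rp 1 → ok
  r3: data parity 0, sent rp 1 → mismatch
  r4: data parity 1, sent rp 1 → ok
Recompute each column's even parity and compare to cp:
  c0: data parity 0, sent cp 0 → ok
  c1: data parity 1, sent cp 1 → ok
  c2: data parity 0, sent cp 1 → mismatch
Exactly one row (r3) and one column (c2) fail → the flipped bit is at their intersection.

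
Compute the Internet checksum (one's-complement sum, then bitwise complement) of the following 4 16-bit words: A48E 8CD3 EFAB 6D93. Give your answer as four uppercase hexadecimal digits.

One's-complement addition (fold any carry out of bit 15 back into bit 0):
  0xA48E + 0x8CD3 = 0x13161 → wrap carry → 0x3162
  0x3162 + 0xEFAB = 0x1210D → wrap carry → 0x210E
  0x210E + 0x6D93 = 0x08EA1
One's-complement sum = 0x8EA1.
Checksum = ~0x8EA1 & 0xFFFF = 0x715E.

715E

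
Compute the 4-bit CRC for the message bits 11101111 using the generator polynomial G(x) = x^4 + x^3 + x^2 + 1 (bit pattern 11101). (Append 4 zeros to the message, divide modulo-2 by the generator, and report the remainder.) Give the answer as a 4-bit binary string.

0100

Append 4 zeros: 111011110000. Divide by 11101 (XOR where the leading bit is 1):
  pos 0: 11101 XOR 11101 = 00000
  pos 5: 11100 XOR 11101 = 00001
Remainder (last 4 bits) = 0100. This is the CRC / FCS.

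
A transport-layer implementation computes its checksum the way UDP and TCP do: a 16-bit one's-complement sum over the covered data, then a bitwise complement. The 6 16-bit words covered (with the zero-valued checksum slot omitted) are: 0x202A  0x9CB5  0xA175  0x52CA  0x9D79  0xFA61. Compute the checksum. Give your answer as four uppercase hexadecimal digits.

B704

One's-complement addition (fold any carry out of bit 15 back into bit 0):
  0x202A + 0x9CB5 = 0x0BCDF
  0xBCDF + 0xA175 = 0x15E54 → wrap carry → 0x5E55
  0x5E55 + 0x52CA = 0x0B11F
  0xB11F + 0x9D79 = 0x14E98 → wrap carry → 0x4E99
  0x4E99 + 0xFA61 = 0x148FA → wrap carry → 0x48FB
One's-complement sum = 0x48FB.
Checksum = ~0x48FB & 0xFFFF = 0xB704.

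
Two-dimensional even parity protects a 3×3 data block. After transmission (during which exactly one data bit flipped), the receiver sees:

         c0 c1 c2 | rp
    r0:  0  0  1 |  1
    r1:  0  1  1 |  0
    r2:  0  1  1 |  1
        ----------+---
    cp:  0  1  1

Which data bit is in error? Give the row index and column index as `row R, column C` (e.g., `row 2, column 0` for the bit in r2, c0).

Recompute each row's even parity and compare to rp:
  r0: data parity 1, sent rp 1 → ok
  r1: data parity 0, sent rp 0 → ok
  r2: data parity 0, sent rp 1 → mismatch
Recompute each column's even parity and compare to cp:
  c0: data parity 0, sent cp 0 → ok
  c1: data parity 0, sent cp 1 → mismatch
  c2: data parity 1, sent cp 1 → ok
Exactly one row (r2) and one column (c1) fail → the flipped bit is at their intersection.

row 2, column 1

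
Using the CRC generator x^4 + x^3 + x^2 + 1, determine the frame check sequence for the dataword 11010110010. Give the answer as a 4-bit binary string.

0011

Append 4 zeros: 110101100100000. Divide by 11101 (XOR where the leading bit is 1):
  pos 0: 11010 XOR 11101 = 00111
  pos 2: 11111 XOR 11101 = 00010
  pos 5: 10001 XOR 11101 = 01100
  pos 6: 11000 XOR 11101 = 00101
  pos 8: 10100 XOR 11101 = 01001
  pos 9: 10010 XOR 11101 = 01111
  pos 10: 11110 XOR 11101 = 00011
Remainder (last 4 bits) = 0011. This is the CRC / FCS.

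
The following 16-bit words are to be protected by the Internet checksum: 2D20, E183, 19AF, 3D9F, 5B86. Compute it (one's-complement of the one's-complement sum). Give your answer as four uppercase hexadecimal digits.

One's-complement addition (fold any carry out of bit 15 back into bit 0):
  0x2D20 + 0xE183 = 0x10EA3 → wrap carry → 0x0EA4
  0x0EA4 + 0x19AF = 0x02853
  0x2853 + 0x3D9F = 0x065F2
  0x65F2 + 0x5B86 = 0x0C178
One's-complement sum = 0xC178.
Checksum = ~0xC178 & 0xFFFF = 0x3E87.

3E87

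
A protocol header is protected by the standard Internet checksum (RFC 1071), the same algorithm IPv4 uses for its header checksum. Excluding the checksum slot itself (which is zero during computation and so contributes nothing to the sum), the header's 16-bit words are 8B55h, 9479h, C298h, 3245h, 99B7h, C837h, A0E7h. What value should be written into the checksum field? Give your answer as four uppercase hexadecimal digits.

E87B

One's-complement addition (fold any carry out of bit 15 back into bit 0):
  0x8B55 + 0x9479 = 0x11FCE → wrap carry → 0x1FCF
  0x1FCF + 0xC298 = 0x0E267
  0xE267 + 0x3245 = 0x114AC → wrap carry → 0x14AD
  0x14AD + 0x99B7 = 0x0AE64
  0xAE64 + 0xC837 = 0x1769B → wrap carry → 0x769C
  0x769C + 0xA0E7 = 0x11783 → wrap carry → 0x1784
One's-complement sum = 0x1784.
Checksum = ~0x1784 & 0xFFFF = 0xE87B.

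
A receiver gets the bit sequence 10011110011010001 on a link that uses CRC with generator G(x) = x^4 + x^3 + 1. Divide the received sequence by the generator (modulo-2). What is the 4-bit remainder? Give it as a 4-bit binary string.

0000

Modulo-2 division of 10011110011010001 by 11001:
  pos 0: 10011 XOR 11001 = 01010
  pos 1: 10101 XOR 11001 = 01100
  pos 2: 11001 XOR 11001 = 00000
  pos 9: 11010 XOR 11001 = 00011
  pos 12: 11001 XOR 11001 = 00000
Remainder = 0000 (zero — the frame passes the CRC check).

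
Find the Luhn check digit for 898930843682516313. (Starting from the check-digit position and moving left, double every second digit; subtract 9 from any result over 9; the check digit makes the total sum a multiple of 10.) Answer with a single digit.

Partial digits right→left: 3 1 3 6 1 5 2 8 6 3 4 8 0 3 9 8 9 8
Double every second digit counting from the check-digit position (so the 1st, 3rd, 5th, ... of the partial from the right).
  doubled (with −9 where >9): 6 6 2 4 3 8 0 9 9 → sum 47
  kept as-is: 1 6 5 8 3 8 3 8 8 → sum 50
Total = 47 + 50 = 97.
Check digit = (10 − (97 mod 10)) mod 10 = 3.

3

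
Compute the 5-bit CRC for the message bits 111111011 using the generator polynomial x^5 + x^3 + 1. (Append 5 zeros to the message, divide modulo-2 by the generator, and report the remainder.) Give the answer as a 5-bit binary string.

Append 5 zeros: 11111101100000. Divide by 101001 (XOR where the leading bit is 1):
  pos 0: 111111 XOR 101001 = 010110
  pos 1: 101100 XOR 101001 = 000101
  pos 4: 101110 XOR 101001 = 000111
  pos 7: 111000 XOR 101001 = 010001
  pos 8: 100010 XOR 101001 = 001011
Remainder (last 5 bits) = 01011. This is the CRC / FCS.

01011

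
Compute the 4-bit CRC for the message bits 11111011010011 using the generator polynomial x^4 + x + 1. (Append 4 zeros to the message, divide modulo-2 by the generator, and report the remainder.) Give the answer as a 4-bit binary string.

1010

Append 4 zeros: 111110110100110000. Divide by 10011 (XOR where the leading bit is 1):
  pos 0: 11111 XOR 10011 = 01100
  pos 1: 11000 XOR 10011 = 01011
  pos 2: 10111 XOR 10011 = 00100
  pos 4: 10010 XOR 10011 = 00001
  pos 8: 11001 XOR 10011 = 01010
  pos 9: 10101 XOR 10011 = 00110
  pos 11: 11000 XOR 10011 = 01011
  pos 12: 10110 XOR 10011 = 00101
Remainder (last 4 bits) = 1010. This is the CRC / FCS.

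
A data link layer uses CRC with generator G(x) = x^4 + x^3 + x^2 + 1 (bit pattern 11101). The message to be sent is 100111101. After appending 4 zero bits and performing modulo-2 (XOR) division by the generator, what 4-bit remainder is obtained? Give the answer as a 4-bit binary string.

Append 4 zeros: 1001111010000. Divide by 11101 (XOR where the leading bit is 1):
  pos 0: 10011 XOR 11101 = 01110
  pos 1: 11101 XOR 11101 = 00000
  pos 6: 10100 XOR 11101 = 01001
  pos 7: 10010 XOR 11101 = 01111
  pos 8: 11110 XOR 11101 = 00011
Remainder (last 4 bits) = 0011. This is the CRC / FCS.

0011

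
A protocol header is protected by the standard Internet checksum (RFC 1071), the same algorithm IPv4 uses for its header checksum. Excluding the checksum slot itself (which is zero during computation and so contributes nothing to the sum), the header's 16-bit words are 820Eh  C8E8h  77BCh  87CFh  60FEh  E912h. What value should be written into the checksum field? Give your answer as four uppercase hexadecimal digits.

One's-complement addition (fold any carry out of bit 15 back into bit 0):
  0x820E + 0xC8E8 = 0x14AF6 → wrap carry → 0x4AF7
  0x4AF7 + 0x77BC = 0x0C2B3
  0xC2B3 + 0x87CF = 0x14A82 → wrap carry → 0x4A83
  0x4A83 + 0x60FE = 0x0AB81
  0xAB81 + 0xE912 = 0x19493 → wrap carry → 0x9494
One's-complement sum = 0x9494.
Checksum = ~0x9494 & 0xFFFF = 0x6B6B.

6B6B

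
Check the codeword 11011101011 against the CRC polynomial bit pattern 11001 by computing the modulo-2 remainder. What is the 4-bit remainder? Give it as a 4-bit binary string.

Modulo-2 division of 11011101011 by 11001:
  pos 0: 11011 XOR 11001 = 00010
  pos 3: 10101 XOR 11001 = 01100
  pos 4: 11000 XOR 11001 = 00001
Remainder = 0111 (nonzero — an error is detected).

0111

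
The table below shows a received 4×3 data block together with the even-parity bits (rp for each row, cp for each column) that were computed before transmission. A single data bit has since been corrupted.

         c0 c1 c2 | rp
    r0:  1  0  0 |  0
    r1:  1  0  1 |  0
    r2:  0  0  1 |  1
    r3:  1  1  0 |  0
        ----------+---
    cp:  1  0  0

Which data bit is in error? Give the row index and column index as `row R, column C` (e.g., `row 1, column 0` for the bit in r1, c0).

row 0, column 1

Recompute each row's even parity and compare to rp:
  r0: data parity 1, sent rp 0 → mismatch
  r1: data parity 0, sent rp 0 → ok
  r2: data parity 1, sent rp 1 → ok
  r3: data parity 0, sent rp 0 → ok
Recompute each column's even parity and compare to cp:
  c0: data parity 1, sent cp 1 → ok
  c1: data parity 1, sent cp 0 → mismatch
  c2: data parity 0, sent cp 0 → ok
Exactly one row (r0) and one column (c1) fail → the flipped bit is at their intersection.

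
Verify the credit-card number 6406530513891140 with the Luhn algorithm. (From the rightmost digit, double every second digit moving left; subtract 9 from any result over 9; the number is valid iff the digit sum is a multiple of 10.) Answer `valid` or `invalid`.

invalid

From the right, keep odd positions and double even positions (subtract 9 from any doubled value over 9):
  doubled (positions 2,4,...): 8 2 7 2 0 1 0 3 → sum 23
  kept (positions 1,3,...): 0 1 9 3 5 3 6 4 → sum 31
Total = 54.
54 mod 10 = 4, so the number is invalid.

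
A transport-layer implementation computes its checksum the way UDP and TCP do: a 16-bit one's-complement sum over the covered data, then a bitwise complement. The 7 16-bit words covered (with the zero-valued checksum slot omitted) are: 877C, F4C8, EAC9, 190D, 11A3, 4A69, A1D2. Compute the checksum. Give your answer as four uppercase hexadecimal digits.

8204

One's-complement addition (fold any carry out of bit 15 back into bit 0):
  0x877C + 0xF4C8 = 0x17C44 → wrap carry → 0x7C45
  0x7C45 + 0xEAC9 = 0x1670E → wrap carry → 0x670F
  0x670F + 0x190D = 0x0801C
  0x801C + 0x11A3 = 0x091BF
  0x91BF + 0x4A69 = 0x0DC28
  0xDC28 + 0xA1D2 = 0x17DFA → wrap carry → 0x7DFB
One's-complement sum = 0x7DFB.
Checksum = ~0x7DFB & 0xFFFF = 0x8204.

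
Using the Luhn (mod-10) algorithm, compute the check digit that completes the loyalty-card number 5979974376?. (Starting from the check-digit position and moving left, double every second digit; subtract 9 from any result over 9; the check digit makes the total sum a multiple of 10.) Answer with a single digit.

6

Partial digits right→left: 6 7 3 4 7 9 9 7 9 5
Double every second digit counting from the check-digit position (so the 1st, 3rd, 5th, ... of the partial from the right).
  doubled (with −9 where >9): 3 6 5 9 9 → sum 32
  kept as-is: 7 4 9 7 5 → sum 32
Total = 32 + 32 = 64.
Check digit = (10 − (64 mod 10)) mod 10 = 6.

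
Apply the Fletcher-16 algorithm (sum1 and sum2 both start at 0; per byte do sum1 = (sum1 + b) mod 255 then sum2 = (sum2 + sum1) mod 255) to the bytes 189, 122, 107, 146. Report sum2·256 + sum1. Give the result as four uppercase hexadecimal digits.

CF36

Running sums (mod 255):
  after byte 0 (189): sum1=189, sum2=189
  after byte 1 (122): sum1=56, sum2=245
  after byte 2 (107): sum1=163, sum2=153
  after byte 3 (146): sum1=54, sum2=207
Checksum = sum2·256 + sum1 = 207·256 + 54 = 53046 = 0xCF36.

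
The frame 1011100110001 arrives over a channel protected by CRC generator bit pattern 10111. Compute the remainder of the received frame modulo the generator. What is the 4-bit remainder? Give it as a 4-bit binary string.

1000

Modulo-2 division of 1011100110001 by 10111:
  pos 0: 10111 XOR 10111 = 00000
  pos 7: 11000 XOR 10111 = 01111
  pos 8: 11111 XOR 10111 = 01000
Remainder = 1000 (nonzero — an error is detected).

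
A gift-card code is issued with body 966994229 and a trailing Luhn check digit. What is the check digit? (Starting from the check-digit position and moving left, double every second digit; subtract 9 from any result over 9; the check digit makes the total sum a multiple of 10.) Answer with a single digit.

5

Partial digits right→left: 9 2 2 4 9 9 6 6 9
Double every second digit counting from the check-digit position (so the 1st, 3rd, 5th, ... of the partial from the right).
  doubled (with −9 where >9): 9 4 9 3 9 → sum 34
  kept as-is: 2 4 9 6 → sum 21
Total = 34 + 21 = 55.
Check digit = (10 − (55 mod 10)) mod 10 = 5.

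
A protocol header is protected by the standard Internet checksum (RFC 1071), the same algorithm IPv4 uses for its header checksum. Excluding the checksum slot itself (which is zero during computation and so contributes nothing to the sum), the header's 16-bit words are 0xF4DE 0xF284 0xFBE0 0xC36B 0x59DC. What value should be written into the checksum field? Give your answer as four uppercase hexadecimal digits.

FF72

One's-complement addition (fold any carry out of bit 15 back into bit 0):
  0xF4DE + 0xF284 = 0x1E762 → wrap carry → 0xE763
  0xE763 + 0xFBE0 = 0x1E343 → wrap carry → 0xE344
  0xE344 + 0xC36B = 0x1A6AF → wrap carry → 0xA6B0
  0xA6B0 + 0x59DC = 0x1008C → wrap carry → 0x008D
One's-complement sum = 0x008D.
Checksum = ~0x008D & 0xFFFF = 0xFF72.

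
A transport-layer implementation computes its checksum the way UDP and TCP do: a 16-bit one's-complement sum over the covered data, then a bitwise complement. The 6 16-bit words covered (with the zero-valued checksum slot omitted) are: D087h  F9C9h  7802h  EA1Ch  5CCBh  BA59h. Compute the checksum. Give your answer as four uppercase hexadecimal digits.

One's-complement addition (fold any carry out of bit 15 back into bit 0):
  0xD087 + 0xF9C9 = 0x1CA50 → wrap carry → 0xCA51
  0xCA51 + 0x7802 = 0x14253 → wrap carry → 0x4254
  0x4254 + 0xEA1C = 0x12C70 → wrap carry → 0x2C71
  0x2C71 + 0x5CCB = 0x0893C
  0x893C + 0xBA59 = 0x14395 → wrap carry → 0x4396
One's-complement sum = 0x4396.
Checksum = ~0x4396 & 0xFFFF = 0xBC69.

BC69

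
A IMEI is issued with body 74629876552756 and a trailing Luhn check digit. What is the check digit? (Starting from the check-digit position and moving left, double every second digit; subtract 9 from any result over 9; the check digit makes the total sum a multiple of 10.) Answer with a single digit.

8

Partial digits right→left: 6 5 7 2 5 5 6 7 8 9 2 6 4 7
Double every second digit counting from the check-digit position (so the 1st, 3rd, 5th, ... of the partial from the right).
  doubled (with −9 where >9): 3 5 1 3 7 4 8 → sum 31
  kept as-is: 5 2 5 7 9 6 7 → sum 41
Total = 31 + 41 = 72.
Check digit = (10 − (72 mod 10)) mod 10 = 8.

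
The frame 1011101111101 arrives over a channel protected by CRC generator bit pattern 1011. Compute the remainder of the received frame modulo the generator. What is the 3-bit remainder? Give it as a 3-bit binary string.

000

Modulo-2 division of 1011101111101 by 1011:
  pos 0: 1011 XOR 1011 = 0000
  pos 4: 1011 XOR 1011 = 0000
  pos 8: 1110 XOR 1011 = 0101
  pos 9: 1011 XOR 1011 = 0000
Remainder = 000 (zero — the frame passes the CRC check).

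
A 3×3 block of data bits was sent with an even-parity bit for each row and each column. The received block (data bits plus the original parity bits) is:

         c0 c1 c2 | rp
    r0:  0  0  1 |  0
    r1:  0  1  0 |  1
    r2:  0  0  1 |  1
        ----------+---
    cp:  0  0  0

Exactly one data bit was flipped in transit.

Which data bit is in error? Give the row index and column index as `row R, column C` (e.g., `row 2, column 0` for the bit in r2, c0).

row 0, column 1

Recompute each row's even parity and compare to rp:
  r0: data parity 1, sent rp 0 → mismatch
  r1: data parity 1, sent rp 1 → ok
  r2: data parity 1, sent rp 1 → ok
Recompute each column's even parity and compare to cp:
  c0: data parity 0, sent cp 0 → ok
  c1: data parity 1, sent cp 0 → mismatch
  c2: data parity 0, sent cp 0 → ok
Exactly one row (r0) and one column (c1) fail → the flipped bit is at their intersection.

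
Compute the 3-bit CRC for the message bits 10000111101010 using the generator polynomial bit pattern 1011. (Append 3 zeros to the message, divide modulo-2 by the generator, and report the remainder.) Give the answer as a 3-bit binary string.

Append 3 zeros: 10000111101010000. Divide by 1011 (XOR where the leading bit is 1):
  pos 0: 1000 XOR 1011 = 0011
  pos 2: 1101 XOR 1011 = 0110
  pos 3: 1101 XOR 1011 = 0110
  pos 4: 1101 XOR 1011 = 0110
  pos 5: 1101 XOR 1011 = 0110
  pos 6: 1100 XOR 1011 = 0111
  pos 7: 1111 XOR 1011 = 0100
  pos 8: 1000 XOR 1011 = 0011
  pos 10: 1110 XOR 1011 = 0101
  pos 11: 1010 XOR 1011 = 0001
Remainder (last 3 bits) = 100. This is the CRC / FCS.

100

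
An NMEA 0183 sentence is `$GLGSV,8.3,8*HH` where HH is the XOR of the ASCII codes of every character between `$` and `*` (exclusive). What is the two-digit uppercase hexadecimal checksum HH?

54

XOR the ASCII codes of the payload characters:
  'G' = 0x47 → acc = 0x47
  'L' = 0x4C → acc = 0x0B
  'G' = 0x47 → acc = 0x4C
  'S' = 0x53 → acc = 0x1F
  'V' = 0x56 → acc = 0x49
  ',' = 0x2C → acc = 0x65
  '8' = 0x38 → acc = 0x5D
  '.' = 0x2E → acc = 0x73
  '3' = 0x33 → acc = 0x40
  ',' = 0x2C → acc = 0x6C
  '8' = 0x38 → acc = 0x54
Checksum = 0x54.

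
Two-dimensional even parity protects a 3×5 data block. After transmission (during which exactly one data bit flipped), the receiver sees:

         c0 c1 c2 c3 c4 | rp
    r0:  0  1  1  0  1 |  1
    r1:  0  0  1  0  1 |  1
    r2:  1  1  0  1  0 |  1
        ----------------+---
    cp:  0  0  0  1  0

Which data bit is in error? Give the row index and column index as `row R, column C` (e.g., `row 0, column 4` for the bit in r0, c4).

row 1, column 0

Recompute each row's even parity and compare to rp:
  r0: data parity 1, sent rp 1 → ok
  r1: data parity 0, sent rp 1 → mismatch
  r2: data parity 1, sent rp 1 → ok
Recompute each column's even parity and compare to cp:
  c0: data parity 1, sent cp 0 → mismatch
  c1: data parity 0, sent cp 0 → ok
  c2: data parity 0, sent cp 0 → ok
  c3: data parity 1, sent cp 1 → ok
  c4: data parity 0, sent cp 0 → ok
Exactly one row (r1) and one column (c0) fail → the flipped bit is at their intersection.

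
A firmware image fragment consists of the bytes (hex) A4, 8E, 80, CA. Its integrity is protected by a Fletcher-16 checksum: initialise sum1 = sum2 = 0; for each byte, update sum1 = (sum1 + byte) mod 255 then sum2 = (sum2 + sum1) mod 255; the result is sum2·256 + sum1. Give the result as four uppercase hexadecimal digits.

Running sums (mod 255):
  after byte 0 (A4): sum1=164, sum2=164
  after byte 1 (8E): sum1=51, sum2=215
  after byte 2 (80): sum1=179, sum2=139
  after byte 3 (CA): sum1=126, sum2=10
Checksum = sum2·256 + sum1 = 10·256 + 126 = 2686 = 0x0A7E.

0A7E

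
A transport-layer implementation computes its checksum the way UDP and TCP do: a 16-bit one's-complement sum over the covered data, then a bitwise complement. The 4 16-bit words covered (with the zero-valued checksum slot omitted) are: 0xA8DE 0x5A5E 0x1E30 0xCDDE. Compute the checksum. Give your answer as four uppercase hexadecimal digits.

10B4

One's-complement addition (fold any carry out of bit 15 back into bit 0):
  0xA8DE + 0x5A5E = 0x1033C → wrap carry → 0x033D
  0x033D + 0x1E30 = 0x0216D
  0x216D + 0xCDDE = 0x0EF4B
One's-complement sum = 0xEF4B.
Checksum = ~0xEF4B & 0xFFFF = 0x10B4.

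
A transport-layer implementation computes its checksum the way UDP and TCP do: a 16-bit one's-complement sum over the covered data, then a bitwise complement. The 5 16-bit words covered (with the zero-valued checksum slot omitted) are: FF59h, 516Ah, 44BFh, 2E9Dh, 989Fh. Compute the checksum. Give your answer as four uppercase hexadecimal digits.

A33F

One's-complement addition (fold any carry out of bit 15 back into bit 0):
  0xFF59 + 0x516A = 0x150C3 → wrap carry → 0x50C4
  0x50C4 + 0x44BF = 0x09583
  0x9583 + 0x2E9D = 0x0C420
  0xC420 + 0x989F = 0x15CBF → wrap carry → 0x5CC0
One's-complement sum = 0x5CC0.
Checksum = ~0x5CC0 & 0xFFFF = 0xA33F.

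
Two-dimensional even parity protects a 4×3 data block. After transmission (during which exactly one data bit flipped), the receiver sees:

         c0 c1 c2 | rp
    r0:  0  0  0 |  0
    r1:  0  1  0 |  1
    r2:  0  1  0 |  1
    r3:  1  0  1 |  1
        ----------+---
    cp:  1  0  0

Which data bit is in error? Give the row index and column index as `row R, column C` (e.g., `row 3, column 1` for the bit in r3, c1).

Recompute each row's even parity and compare to rp:
  r0: data parity 0, sent rp 0 → ok
  r1: data parity 1, sent rp 1 → ok
  r2: data parity 1, sent rp 1 → ok
  r3: data parity 0, sent rp 1 → mismatch
Recompute each column's even parity and compare to cp:
  c0: data parity 1, sent cp 1 → ok
  c1: data parity 0, sent cp 0 → ok
  c2: data parity 1, sent cp 0 → mismatch
Exactly one row (r3) and one column (c2) fail → the flipped bit is at their intersection.

row 3, column 2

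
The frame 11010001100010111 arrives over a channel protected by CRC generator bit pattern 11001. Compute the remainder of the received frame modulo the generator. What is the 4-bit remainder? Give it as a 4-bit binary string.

0000

Modulo-2 division of 11010001100010111 by 11001:
  pos 0: 11010 XOR 11001 = 00011
  pos 3: 11001 XOR 11001 = 00000
  pos 8: 10001 XOR 11001 = 01000
  pos 9: 10000 XOR 11001 = 01001
  pos 10: 10011 XOR 11001 = 01010
  pos 11: 10101 XOR 11001 = 01100
  pos 12: 11001 XOR 11001 = 00000
Remainder = 0000 (zero — the frame passes the CRC check).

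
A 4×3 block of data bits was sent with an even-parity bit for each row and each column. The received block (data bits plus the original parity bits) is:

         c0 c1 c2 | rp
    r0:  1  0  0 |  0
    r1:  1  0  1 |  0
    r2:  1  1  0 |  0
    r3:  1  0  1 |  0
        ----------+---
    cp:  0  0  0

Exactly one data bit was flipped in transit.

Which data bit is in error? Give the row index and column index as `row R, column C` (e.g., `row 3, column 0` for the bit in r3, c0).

row 0, column 1

Recompute each row's even parity and compare to rp:
  r0: data parity 1, sent rp 0 → mismatch
  r1: data parity 0, sent rp 0 → ok
  r2: data parity 0, sent rp 0 → ok
  r3: data parity 0, sent rp 0 → ok
Recompute each column's even parity and compare to cp:
  c0: data parity 0, sent cp 0 → ok
  c1: data parity 1, sent cp 0 → mismatch
  c2: data parity 0, sent cp 0 → ok
Exactly one row (r0) and one column (c1) fail → the flipped bit is at their intersection.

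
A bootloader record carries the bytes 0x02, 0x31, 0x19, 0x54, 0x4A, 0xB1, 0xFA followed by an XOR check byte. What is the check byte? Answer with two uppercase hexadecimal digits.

XOR the bytes together:
  start with 0x02
  0x02 ⊕ 0x31 = 0x33
  0x33 ⊕ 0x19 = 0x2A
  0x2A ⊕ 0x54 = 0x7E
  0x7E ⊕ 0x4A = 0x34
  0x34 ⊕ 0xB1 = 0x85
  0x85 ⊕ 0xFA = 0x7F

7F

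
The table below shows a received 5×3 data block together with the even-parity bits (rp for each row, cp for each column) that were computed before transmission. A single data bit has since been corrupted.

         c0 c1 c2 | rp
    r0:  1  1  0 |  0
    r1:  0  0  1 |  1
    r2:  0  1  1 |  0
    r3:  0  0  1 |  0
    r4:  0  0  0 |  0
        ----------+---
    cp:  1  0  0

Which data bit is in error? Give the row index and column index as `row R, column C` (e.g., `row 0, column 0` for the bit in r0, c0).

Recompute each row's even parity and compare to rp:
  r0: data parity 0, sent rp 0 → ok
  r1: data parity 1, sent rp 1 → ok
  r2: data parity 0, sent rp 0 → ok
  r3: data parity 1, sent rp 0 → mismatch
  r4: data parity 0, sent rp 0 → ok
Recompute each column's even parity and compare to cp:
  c0: data parity 1, sent cp 1 → ok
  c1: data parity 0, sent cp 0 → ok
  c2: data parity 1, sent cp 0 → mismatch
Exactly one row (r3) and one column (c2) fail → the flipped bit is at their intersection.

row 3, column 2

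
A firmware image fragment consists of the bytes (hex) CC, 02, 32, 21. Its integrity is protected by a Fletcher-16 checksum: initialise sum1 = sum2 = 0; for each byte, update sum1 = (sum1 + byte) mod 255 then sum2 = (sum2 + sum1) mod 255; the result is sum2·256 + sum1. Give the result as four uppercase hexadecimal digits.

Running sums (mod 255):
  after byte 0 (CC): sum1=204, sum2=204
  after byte 1 (02): sum1=206, sum2=155
  after byte 2 (32): sum1=1, sum2=156
  after byte 3 (21): sum1=34, sum2=190
Checksum = sum2·256 + sum1 = 190·256 + 34 = 48674 = 0xBE22.

BE22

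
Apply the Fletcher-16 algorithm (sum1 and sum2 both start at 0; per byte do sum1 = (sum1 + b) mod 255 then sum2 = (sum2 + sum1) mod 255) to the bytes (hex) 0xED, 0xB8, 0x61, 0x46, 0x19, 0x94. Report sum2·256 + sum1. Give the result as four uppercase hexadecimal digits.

4EFB

Running sums (mod 255):
  after byte 0 (0xED): sum1=237, sum2=237
  after byte 1 (0xB8): sum1=166, sum2=148
  after byte 2 (0x61): sum1=8, sum2=156
  after byte 3 (0x46): sum1=78, sum2=234
  after byte 4 (0x19): sum1=103, sum2=82
  after byte 5 (0x94): sum1=251, sum2=78
Checksum = sum2·256 + sum1 = 78·256 + 251 = 20219 = 0x4EFB.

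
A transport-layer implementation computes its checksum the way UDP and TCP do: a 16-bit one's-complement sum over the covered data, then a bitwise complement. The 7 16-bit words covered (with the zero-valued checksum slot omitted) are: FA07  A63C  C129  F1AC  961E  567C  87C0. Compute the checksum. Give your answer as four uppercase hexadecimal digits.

3889

One's-complement addition (fold any carry out of bit 15 back into bit 0):
  0xFA07 + 0xA63C = 0x1A043 → wrap carry → 0xA044
  0xA044 + 0xC129 = 0x1616D → wrap carry → 0x616E
  0x616E + 0xF1AC = 0x1531A → wrap carry → 0x531B
  0x531B + 0x961E = 0x0E939
  0xE939 + 0x567C = 0x13FB5 → wrap carry → 0x3FB6
  0x3FB6 + 0x87C0 = 0x0C776
One's-complement sum = 0xC776.
Checksum = ~0xC776 & 0xFFFF = 0x3889.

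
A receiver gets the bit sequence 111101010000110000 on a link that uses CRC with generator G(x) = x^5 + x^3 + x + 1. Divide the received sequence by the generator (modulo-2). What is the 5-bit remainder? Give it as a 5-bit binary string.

00000

Modulo-2 division of 111101010000110000 by 101011:
  pos 0: 111101 XOR 101011 = 010110
  pos 1: 101100 XOR 101011 = 000111
  pos 4: 111100 XOR 101011 = 010111
  pos 5: 101110 XOR 101011 = 000101
  pos 8: 101011 XOR 101011 = 000000
Remainder = 00000 (zero — the frame passes the CRC check).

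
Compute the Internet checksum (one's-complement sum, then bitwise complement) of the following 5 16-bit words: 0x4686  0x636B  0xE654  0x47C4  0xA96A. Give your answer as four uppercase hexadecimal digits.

One's-complement addition (fold any carry out of bit 15 back into bit 0):
  0x4686 + 0x636B = 0x0A9F1
  0xA9F1 + 0xE654 = 0x19045 → wrap carry → 0x9046
  0x9046 + 0x47C4 = 0x0D80A
  0xD80A + 0xA96A = 0x18174 → wrap carry → 0x8175
One's-complement sum = 0x8175.
Checksum = ~0x8175 & 0xFFFF = 0x7E8A.

7E8A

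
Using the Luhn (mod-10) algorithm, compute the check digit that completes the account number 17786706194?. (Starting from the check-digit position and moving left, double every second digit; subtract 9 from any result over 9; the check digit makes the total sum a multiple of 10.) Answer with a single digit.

3

Partial digits right→left: 4 9 1 6 0 7 6 8 7 7 1
Double every second digit counting from the check-digit position (so the 1st, 3rd, 5th, ... of the partial from the right).
  doubled (with −9 where >9): 8 2 0 3 5 2 → sum 20
  kept as-is: 9 6 7 8 7 → sum 37
Total = 20 + 37 = 57.
Check digit = (10 − (57 mod 10)) mod 10 = 3.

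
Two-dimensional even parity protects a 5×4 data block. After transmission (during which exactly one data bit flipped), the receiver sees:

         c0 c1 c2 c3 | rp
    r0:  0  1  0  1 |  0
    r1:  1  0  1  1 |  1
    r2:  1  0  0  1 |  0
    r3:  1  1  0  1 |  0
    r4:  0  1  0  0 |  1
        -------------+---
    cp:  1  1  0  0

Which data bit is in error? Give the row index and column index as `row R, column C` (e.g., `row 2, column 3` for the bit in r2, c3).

Recompute each row's even parity and compare to rp:
  r0: data parity 0, sent rp 0 → ok
  r1: data parity 1, sent rp 1 → ok
  r2: data parity 0, sent rp 0 → ok
  r3: data parity 1, sent rp 0 → mismatch
  r4: data parity 1, sent rp 1 → ok
Recompute each column's even parity and compare to cp:
  c0: data parity 1, sent cp 1 → ok
  c1: data parity 1, sent cp 1 → ok
  c2: data parity 1, sent cp 0 → mismatch
  c3: data parity 0, sent cp 0 → ok
Exactly one row (r3) and one column (c2) fail → the flipped bit is at their intersection.

row 3, column 2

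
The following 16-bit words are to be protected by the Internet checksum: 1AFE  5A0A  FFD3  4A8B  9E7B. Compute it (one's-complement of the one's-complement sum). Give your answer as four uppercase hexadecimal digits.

A21C

One's-complement addition (fold any carry out of bit 15 back into bit 0):
  0x1AFE + 0x5A0A = 0x07508
  0x7508 + 0xFFD3 = 0x174DB → wrap carry → 0x74DC
  0x74DC + 0x4A8B = 0x0BF67
  0xBF67 + 0x9E7B = 0x15DE2 → wrap carry → 0x5DE3
One's-complement sum = 0x5DE3.
Checksum = ~0x5DE3 & 0xFFFF = 0xA21C.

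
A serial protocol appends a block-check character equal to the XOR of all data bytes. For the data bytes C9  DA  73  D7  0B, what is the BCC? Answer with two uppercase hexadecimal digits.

BC

XOR the bytes together:
  start with 0xC9
  0xC9 ⊕ 0xDA = 0x13
  0x13 ⊕ 0x73 = 0x60
  0x60 ⊕ 0xD7 = 0xB7
  0xB7 ⊕ 0x0B = 0xBC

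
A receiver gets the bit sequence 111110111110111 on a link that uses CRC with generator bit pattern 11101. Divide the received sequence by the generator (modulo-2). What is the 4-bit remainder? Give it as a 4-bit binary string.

1101

Modulo-2 division of 111110111110111 by 11101:
  pos 0: 11111 XOR 11101 = 00010
  pos 3: 10011 XOR 11101 = 01110
  pos 4: 11101 XOR 11101 = 00000
  pos 9: 11011 XOR 11101 = 00110
Remainder = 1101 (nonzero — an error is detected).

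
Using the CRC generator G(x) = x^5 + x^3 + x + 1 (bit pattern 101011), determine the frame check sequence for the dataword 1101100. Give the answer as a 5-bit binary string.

Append 5 zeros: 110110000000. Divide by 101011 (XOR where the leading bit is 1):
  pos 0: 110110 XOR 101011 = 011101
  pos 1: 111010 XOR 101011 = 010001
  pos 2: 100010 XOR 101011 = 001001
  pos 4: 100100 XOR 101011 = 001111
  pos 6: 111100 XOR 101011 = 010111
Remainder (last 5 bits) = 10111. This is the CRC / FCS.

10111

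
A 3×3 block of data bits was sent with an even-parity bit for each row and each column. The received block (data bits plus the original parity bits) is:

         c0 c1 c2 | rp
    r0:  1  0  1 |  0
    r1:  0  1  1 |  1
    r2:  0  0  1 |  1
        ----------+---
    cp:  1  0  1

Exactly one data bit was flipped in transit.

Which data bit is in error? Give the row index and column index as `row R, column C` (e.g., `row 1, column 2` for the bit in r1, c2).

Recompute each row's even parity and compare to rp:
  r0: data parity 0, sent rp 0 → ok
  r1: data parity 0, sent rp 1 → mismatch
  r2: data parity 1, sent rp 1 → ok
Recompute each column's even parity and compare to cp:
  c0: data parity 1, sent cp 1 → ok
  c1: data parity 1, sent cp 0 → mismatch
  c2: data parity 1, sent cp 1 → ok
Exactly one row (r1) and one column (c1) fail → the flipped bit is at their intersection.

row 1, column 1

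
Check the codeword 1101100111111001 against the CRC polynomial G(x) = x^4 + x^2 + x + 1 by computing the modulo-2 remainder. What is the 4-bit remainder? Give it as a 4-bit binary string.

0010

Modulo-2 division of 1101100111111001 by 10111:
  pos 0: 11011 XOR 10111 = 01100
  pos 1: 11000 XOR 10111 = 01111
  pos 2: 11110 XOR 10111 = 01001
  pos 3: 10011 XOR 10111 = 00100
  pos 5: 10011 XOR 10111 = 00100
  pos 7: 10011 XOR 10111 = 00100
  pos 9: 10010 XOR 10111 = 00101
  pos 11: 10101 XOR 10111 = 00010
Remainder = 0010 (nonzero — an error is detected).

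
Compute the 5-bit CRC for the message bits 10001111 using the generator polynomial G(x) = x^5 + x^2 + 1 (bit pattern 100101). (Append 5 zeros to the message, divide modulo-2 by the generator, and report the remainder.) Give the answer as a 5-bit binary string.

Append 5 zeros: 1000111100000. Divide by 100101 (XOR where the leading bit is 1):
  pos 0: 100011 XOR 100101 = 000110
  pos 3: 110110 XOR 100101 = 010011
  pos 4: 100110 XOR 100101 = 000011
Remainder (last 5 bits) = 11000. This is the CRC / FCS.

11000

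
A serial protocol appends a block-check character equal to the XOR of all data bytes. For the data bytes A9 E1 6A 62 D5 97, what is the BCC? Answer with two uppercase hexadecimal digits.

XOR the bytes together:
  start with 0xA9
  0xA9 ⊕ 0xE1 = 0x48
  0x48 ⊕ 0x6A = 0x22
  0x22 ⊕ 0x62 = 0x40
  0x40 ⊕ 0xD5 = 0x95
  0x95 ⊕ 0x97 = 0x02

02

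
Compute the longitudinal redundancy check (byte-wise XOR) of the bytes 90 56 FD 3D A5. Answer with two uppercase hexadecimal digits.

XOR the bytes together:
  start with 0x90
  0x90 ⊕ 0x56 = 0xC6
  0xC6 ⊕ 0xFD = 0x3B
  0x3B ⊕ 0x3D = 0x06
  0x06 ⊕ 0xA5 = 0xA3

A3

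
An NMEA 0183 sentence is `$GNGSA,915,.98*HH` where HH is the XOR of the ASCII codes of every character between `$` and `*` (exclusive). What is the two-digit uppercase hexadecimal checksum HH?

4E

XOR the ASCII codes of the payload characters:
  'G' = 0x47 → acc = 0x47
  'N' = 0x4E → acc = 0x09
  'G' = 0x47 → acc = 0x4E
  'S' = 0x53 → acc = 0x1D
  'A' = 0x41 → acc = 0x5C
  ',' = 0x2C → acc = 0x70
  '9' = 0x39 → acc = 0x49
  '1' = 0x31 → acc = 0x78
  '5' = 0x35 → acc = 0x4D
  ',' = 0x2C → acc = 0x61
  '.' = 0x2E → acc = 0x4F
  '9' = 0x39 → acc = 0x76
  '8' = 0x38 → acc = 0x4E
Checksum = 0x4E.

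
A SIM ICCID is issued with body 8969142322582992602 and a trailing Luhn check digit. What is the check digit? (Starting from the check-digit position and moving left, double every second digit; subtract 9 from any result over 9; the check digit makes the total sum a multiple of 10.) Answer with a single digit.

Partial digits right→left: 2 0 6 2 9 9 2 8 5 2 2 3 2 4 1 9 6 9 8
Double every second digit counting from the check-digit position (so the 1st, 3rd, 5th, ... of the partial from the right).
  doubled (with −9 where >9): 4 3 9 4 1 4 4 2 3 7 → sum 41
  kept as-is: 0 2 9 8 2 3 4 9 9 → sum 46
Total = 41 + 46 = 87.
Check digit = (10 − (87 mod 10)) mod 10 = 3.

3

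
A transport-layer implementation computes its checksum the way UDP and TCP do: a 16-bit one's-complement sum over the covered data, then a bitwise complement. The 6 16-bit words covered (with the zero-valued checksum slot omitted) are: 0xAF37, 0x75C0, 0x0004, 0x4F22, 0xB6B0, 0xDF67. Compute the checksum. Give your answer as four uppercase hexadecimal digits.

F5C8

One's-complement addition (fold any carry out of bit 15 back into bit 0):
  0xAF37 + 0x75C0 = 0x124F7 → wrap carry → 0x24F8
  0x24F8 + 0x0004 = 0x024FC
  0x24FC + 0x4F22 = 0x0741E
  0x741E + 0xB6B0 = 0x12ACE → wrap carry → 0x2ACF
  0x2ACF + 0xDF67 = 0x10A36 → wrap carry → 0x0A37
One's-complement sum = 0x0A37.
Checksum = ~0x0A37 & 0xFFFF = 0xF5C8.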